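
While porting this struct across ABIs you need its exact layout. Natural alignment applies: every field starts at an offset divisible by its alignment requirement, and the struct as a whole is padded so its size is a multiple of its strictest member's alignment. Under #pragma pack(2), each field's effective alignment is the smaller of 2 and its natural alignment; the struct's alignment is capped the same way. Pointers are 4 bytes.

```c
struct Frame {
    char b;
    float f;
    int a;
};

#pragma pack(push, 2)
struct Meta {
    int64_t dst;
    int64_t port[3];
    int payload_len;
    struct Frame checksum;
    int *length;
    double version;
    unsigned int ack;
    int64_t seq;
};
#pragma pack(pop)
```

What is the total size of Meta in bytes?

Frame: b at 0 (size 1, align 1) → ends 1; pad 3 to align 4 for f; f at 4 (size 4, align 4) → ends 8; a at 8 (size 4, align 4) → ends 12; total 12 bytes, alignment 4
dst at 0 (size 8, align 2) → ends 8
port at 8 (size 24, align 2) → ends 32
payload_len at 32 (size 4, align 2) → ends 36
checksum at 36 (size 12, align 2) → ends 48
length at 48 (size 4, align 2) → ends 52
version at 52 (size 8, align 2) → ends 60
ack at 60 (size 4, align 2) → ends 64
seq at 64 (size 8, align 2) → ends 72
total 72 bytes, alignment 2

72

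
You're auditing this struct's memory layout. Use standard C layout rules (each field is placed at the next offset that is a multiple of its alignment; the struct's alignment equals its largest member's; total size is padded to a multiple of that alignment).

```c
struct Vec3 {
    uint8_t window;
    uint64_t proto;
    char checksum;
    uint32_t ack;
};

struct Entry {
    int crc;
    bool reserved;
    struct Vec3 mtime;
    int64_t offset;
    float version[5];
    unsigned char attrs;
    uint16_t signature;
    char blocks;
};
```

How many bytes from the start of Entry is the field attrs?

60

Vec3: 0..1  window  (1B, 1-aligned); 1..8  -- padding (7B); 8..16  proto  (8B, 8-aligned); 16..17  checksum  (1B, 1-aligned); 17..20  -- padding (3B); 20..24  ack  (4B, 4-aligned); sizeof = 24, alignof = 8
0..4  crc  (4B, 4-aligned)
4..5  reserved  (1B, 1-aligned)
5..8  -- padding (3B)
8..32  mtime  (24B, 8-aligned)
32..40  offset  (8B, 8-aligned)
40..60  version  (20B, 4-aligned)
60..61  attrs  (1B, 1-aligned)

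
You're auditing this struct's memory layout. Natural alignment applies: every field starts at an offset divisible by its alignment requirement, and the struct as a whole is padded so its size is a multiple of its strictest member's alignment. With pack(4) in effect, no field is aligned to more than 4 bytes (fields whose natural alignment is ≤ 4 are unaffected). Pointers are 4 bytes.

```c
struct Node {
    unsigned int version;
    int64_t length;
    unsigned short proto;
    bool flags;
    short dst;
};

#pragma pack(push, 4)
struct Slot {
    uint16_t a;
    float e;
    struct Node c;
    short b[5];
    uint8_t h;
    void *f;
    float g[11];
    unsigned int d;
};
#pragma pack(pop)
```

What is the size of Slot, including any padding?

Node: 0..4  version  (4B, 4-aligned); 4..8  -- padding (4B); 8..16  length  (8B, 8-aligned); 16..18  proto  (2B, 2-aligned); 18..19  flags  (1B, 1-aligned); 19..20  -- padding (1B); 20..22  dst  (2B, 2-aligned); 22..24  -- tail padding (2B); sizeof = 24, alignof = 8
0..2  a  (2B, 2-aligned)
2..4  -- padding (2B)
4..8  e  (4B, 4-aligned)
8..32  c  (24B, 4-aligned)
32..42  b  (10B, 2-aligned)
42..43  h  (1B, 1-aligned)
43..44  -- padding (1B)
44..48  f  (4B, 4-aligned)
48..92  g  (44B, 4-aligned)
92..96  d  (4B, 4-aligned)
sizeof = 96, alignof = 4

96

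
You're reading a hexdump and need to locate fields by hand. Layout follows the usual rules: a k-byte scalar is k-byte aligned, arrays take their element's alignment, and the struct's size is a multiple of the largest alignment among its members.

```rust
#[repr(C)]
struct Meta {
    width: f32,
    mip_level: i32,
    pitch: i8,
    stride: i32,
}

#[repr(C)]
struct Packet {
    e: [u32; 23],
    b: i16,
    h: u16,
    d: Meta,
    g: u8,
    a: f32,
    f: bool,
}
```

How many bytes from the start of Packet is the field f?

120

Meta: width at 0 (size 4, align 4) → ends 4; mip_level at 4 (size 4, align 4) → ends 8; pitch at 8 (size 1, align 1) → ends 9; pad 3 to align 4 for stride; stride at 12 (size 4, align 4) → ends 16; total 16 bytes, alignment 4
e at 0 (size 92, align 4) → ends 92
b at 92 (size 2, align 2) → ends 94
h at 94 (size 2, align 2) → ends 96
d at 96 (size 16, align 4) → ends 112
g at 112 (size 1, align 1) → ends 113
pad 3 to align 4 for a
a at 116 (size 4, align 4) → ends 120
f at 120 (size 1, align 1) → ends 121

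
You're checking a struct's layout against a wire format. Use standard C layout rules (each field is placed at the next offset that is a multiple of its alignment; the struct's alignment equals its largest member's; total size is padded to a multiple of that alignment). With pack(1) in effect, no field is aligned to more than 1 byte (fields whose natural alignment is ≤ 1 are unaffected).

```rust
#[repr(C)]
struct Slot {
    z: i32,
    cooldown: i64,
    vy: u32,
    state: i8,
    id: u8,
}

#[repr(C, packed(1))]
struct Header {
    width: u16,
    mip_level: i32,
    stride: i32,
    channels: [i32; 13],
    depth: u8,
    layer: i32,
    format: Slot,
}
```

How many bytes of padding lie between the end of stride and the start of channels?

Slot: @0: z [4B, align 4] → 4; +4 pad (align 8); @8: cooldown [8B, align 8] → 16; @16: vy [4B, align 4] → 20; @20: state [1B, align 1] → 21; @21: id [1B, align 1] → 22; +2 tail pad (align 8); size 24, align 8
@0: width [2B, align 1] → 2
@2: mip_level [4B, align 1] → 6
@6: stride [4B, align 1] → 10
@10: channels [52B, align 1] → 62

0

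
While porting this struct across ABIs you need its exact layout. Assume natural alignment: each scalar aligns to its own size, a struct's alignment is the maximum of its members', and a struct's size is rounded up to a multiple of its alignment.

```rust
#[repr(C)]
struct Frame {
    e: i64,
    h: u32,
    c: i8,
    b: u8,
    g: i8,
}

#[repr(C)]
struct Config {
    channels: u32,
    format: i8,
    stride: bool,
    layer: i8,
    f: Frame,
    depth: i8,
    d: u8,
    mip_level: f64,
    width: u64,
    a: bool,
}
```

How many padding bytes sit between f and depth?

0

Frame: @0: e [8B, align 8] → 8; @8: h [4B, align 4] → 12; @12: c [1B, align 1] → 13; @13: b [1B, align 1] → 14; @14: g [1B, align 1] → 15; +1 tail pad (align 8); size 16, align 8
@0: channels [4B, align 4] → 4
@4: format [1B, align 1] → 5
@5: stride [1B, align 1] → 6
@6: layer [1B, align 1] → 7
+1 pad (align 8)
@8: f [16B, align 8] → 24
@24: depth [1B, align 1] → 25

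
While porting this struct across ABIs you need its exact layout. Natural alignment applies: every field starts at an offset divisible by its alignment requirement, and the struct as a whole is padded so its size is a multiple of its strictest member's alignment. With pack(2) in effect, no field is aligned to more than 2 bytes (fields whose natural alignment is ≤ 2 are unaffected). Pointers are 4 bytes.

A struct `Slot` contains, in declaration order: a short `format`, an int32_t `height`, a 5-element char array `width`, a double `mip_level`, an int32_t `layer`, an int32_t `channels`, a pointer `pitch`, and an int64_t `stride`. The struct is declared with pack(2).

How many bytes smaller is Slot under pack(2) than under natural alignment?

8

natural layout:
  format at 0 (size 2, align 2) → ends 2
  pad 2 to align 4 for height
  height at 4 (size 4, align 4) → ends 8
  width at 8 (size 5, align 1) → ends 13
  pad 3 to align 8 for mip_level
  mip_level at 16 (size 8, align 8) → ends 24
  layer at 24 (size 4, align 4) → ends 28
  channels at 28 (size 4, align 4) → ends 32
  pitch at 32 (size 4, align 4) → ends 36
  pad 4 to align 8 for stride
  stride at 40 (size 8, align 8) → ends 48
  total 48 bytes, alignment 8
packed(2) layout:
  format at 0 (size 2, align 2) → ends 2
  height at 2 (size 4, align 2) → ends 6
  width at 6 (size 5, align 1) → ends 11
  pad 1 to align 2 for mip_level
  mip_level at 12 (size 8, align 2) → ends 20
  layer at 20 (size 4, align 2) → ends 24
  channels at 24 (size 4, align 2) → ends 28
  pitch at 28 (size 4, align 2) → ends 32
  stride at 32 (size 8, align 2) → ends 40
  total 40 bytes, alignment 2
48 − 40 = 8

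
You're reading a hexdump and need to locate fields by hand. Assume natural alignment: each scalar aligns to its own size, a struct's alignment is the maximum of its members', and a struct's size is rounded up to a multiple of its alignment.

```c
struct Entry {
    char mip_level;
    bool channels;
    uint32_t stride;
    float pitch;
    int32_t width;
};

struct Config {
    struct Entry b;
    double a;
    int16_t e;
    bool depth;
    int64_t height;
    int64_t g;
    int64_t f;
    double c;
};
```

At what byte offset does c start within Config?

Entry: 0..1  mip_level  (1B, 1-aligned); 1..2  channels  (1B, 1-aligned); 2..4  -- padding (2B); 4..8  stride  (4B, 4-aligned); 8..12  pitch  (4B, 4-aligned); 12..16  width  (4B, 4-aligned); sizeof = 16, alignof = 4
0..16  b  (16B, 4-aligned)
16..24  a  (8B, 8-aligned)
24..26  e  (2B, 2-aligned)
26..27  depth  (1B, 1-aligned)
27..32  -- padding (5B)
32..40  height  (8B, 8-aligned)
40..48  g  (8B, 8-aligned)
48..56  f  (8B, 8-aligned)
56..64  c  (8B, 8-aligned)

56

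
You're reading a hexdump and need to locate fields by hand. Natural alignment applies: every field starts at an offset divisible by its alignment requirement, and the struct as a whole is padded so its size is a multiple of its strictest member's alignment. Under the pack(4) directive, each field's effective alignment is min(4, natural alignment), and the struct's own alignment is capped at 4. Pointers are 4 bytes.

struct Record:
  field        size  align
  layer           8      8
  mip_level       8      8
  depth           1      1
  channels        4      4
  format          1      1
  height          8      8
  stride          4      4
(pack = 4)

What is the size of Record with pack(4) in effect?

40

0..8  layer  (8B, 4-aligned)
8..16  mip_level  (8B, 4-aligned)
16..17  depth  (1B, 1-aligned)
17..20  -- padding (3B)
20..24  channels  (4B, 4-aligned)
24..25  format  (1B, 1-aligned)
25..28  -- padding (3B)
28..36  height  (8B, 4-aligned)
36..40  stride  (4B, 4-aligned)
sizeof = 40, alignof = 4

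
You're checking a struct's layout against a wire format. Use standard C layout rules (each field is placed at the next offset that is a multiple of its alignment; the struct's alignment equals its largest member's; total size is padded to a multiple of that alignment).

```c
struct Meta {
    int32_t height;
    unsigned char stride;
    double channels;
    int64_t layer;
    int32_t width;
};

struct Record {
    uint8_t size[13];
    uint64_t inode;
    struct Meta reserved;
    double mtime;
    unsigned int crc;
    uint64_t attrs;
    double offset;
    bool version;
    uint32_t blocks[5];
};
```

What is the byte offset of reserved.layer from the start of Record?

Meta: height at 0 (size 4, align 4) → ends 4; stride at 4 (size 1, align 1) → ends 5; pad 3 to align 8 for channels; channels at 8 (size 8, align 8) → ends 16; layer at 16 (size 8, align 8) → ends 24; width at 24 (size 4, align 4) → ends 28; tail pad 4 to reach multiple of 8; total 32 bytes, alignment 8
size at 0 (size 13, align 1) → ends 13
pad 3 to align 8 for inode
inode at 16 (size 8, align 8) → ends 24
reserved at 24 (size 32, align 8) → ends 56
within Meta: layer at 16
24 + 16 = 40

40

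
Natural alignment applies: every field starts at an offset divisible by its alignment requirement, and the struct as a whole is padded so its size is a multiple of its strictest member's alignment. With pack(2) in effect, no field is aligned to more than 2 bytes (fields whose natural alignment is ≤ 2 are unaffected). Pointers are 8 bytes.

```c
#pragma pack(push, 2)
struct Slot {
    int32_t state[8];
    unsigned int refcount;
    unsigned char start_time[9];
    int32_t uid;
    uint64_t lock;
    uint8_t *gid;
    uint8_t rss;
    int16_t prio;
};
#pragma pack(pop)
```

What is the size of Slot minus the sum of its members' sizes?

2

state at 0 (size 32, align 2) → ends 32
refcount at 32 (size 4, align 2) → ends 36
start_time at 36 (size 9, align 1) → ends 45
pad 1 to align 2 for uid
uid at 46 (size 4, align 2) → ends 50
lock at 50 (size 8, align 2) → ends 58
gid at 58 (size 8, align 2) → ends 66
rss at 66 (size 1, align 1) → ends 67
pad 1 to align 2 for prio
prio at 68 (size 2, align 2) → ends 70
total 70 bytes, alignment 2
data bytes 68, size 70 → padding 2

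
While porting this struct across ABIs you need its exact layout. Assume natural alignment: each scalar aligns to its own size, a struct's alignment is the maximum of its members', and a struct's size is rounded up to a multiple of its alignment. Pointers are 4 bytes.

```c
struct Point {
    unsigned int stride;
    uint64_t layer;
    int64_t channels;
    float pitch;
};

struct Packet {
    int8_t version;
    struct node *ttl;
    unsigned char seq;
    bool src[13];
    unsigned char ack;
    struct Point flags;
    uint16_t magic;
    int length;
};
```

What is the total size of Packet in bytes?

Point: @0: stride [4B, align 4] → 4; +4 pad (align 8); @8: layer [8B, align 8] → 16; @16: channels [8B, align 8] → 24; @24: pitch [4B, align 4] → 28; +4 tail pad (align 8); size 32, align 8
@0: version [1B, align 1] → 1
+3 pad (align 4)
@4: ttl [4B, align 4] → 8
@8: seq [1B, align 1] → 9
@9: src [13B, align 1] → 22
@22: ack [1B, align 1] → 23
+1 pad (align 8)
@24: flags [32B, align 8] → 56
@56: magic [2B, align 2] → 58
+2 pad (align 4)
@60: length [4B, align 4] → 64
size 64, align 8

64 bytes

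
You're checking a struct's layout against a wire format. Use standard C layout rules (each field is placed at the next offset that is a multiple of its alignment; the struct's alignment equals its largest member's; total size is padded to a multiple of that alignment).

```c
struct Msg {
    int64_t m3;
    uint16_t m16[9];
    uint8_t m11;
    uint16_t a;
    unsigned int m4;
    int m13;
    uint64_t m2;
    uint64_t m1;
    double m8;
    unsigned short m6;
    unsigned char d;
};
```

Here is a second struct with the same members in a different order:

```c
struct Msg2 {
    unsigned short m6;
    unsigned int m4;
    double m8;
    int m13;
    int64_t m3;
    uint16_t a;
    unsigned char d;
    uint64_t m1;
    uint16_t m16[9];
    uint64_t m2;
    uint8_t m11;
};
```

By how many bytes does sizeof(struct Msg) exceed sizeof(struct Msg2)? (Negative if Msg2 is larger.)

-16

0..8  m3  (8B, 8-aligned)
8..26  m16  (18B, 2-aligned)
26..27  m11  (1B, 1-aligned)
27..28  -- padding (1B)
28..30  a  (2B, 2-aligned)
30..32  -- padding (2B)
32..36  m4  (4B, 4-aligned)
36..40  m13  (4B, 4-aligned)
40..48  m2  (8B, 8-aligned)
48..56  m1  (8B, 8-aligned)
56..64  m8  (8B, 8-aligned)
64..66  m6  (2B, 2-aligned)
66..67  d  (1B, 1-aligned)
67..72  -- tail padding (5B)
sizeof = 72, alignof = 8
— Msg2 —
0..2  m6  (2B, 2-aligned)
2..4  -- padding (2B)
4..8  m4  (4B, 4-aligned)
8..16  m8  (8B, 8-aligned)
16..20  m13  (4B, 4-aligned)
20..24  -- padding (4B)
24..32  m3  (8B, 8-aligned)
32..34  a  (2B, 2-aligned)
34..35  d  (1B, 1-aligned)
35..40  -- padding (5B)
40..48  m1  (8B, 8-aligned)
48..66  m16  (18B, 2-aligned)
66..72  -- padding (6B)
72..80  m2  (8B, 8-aligned)
80..81  m11  (1B, 1-aligned)
81..88  -- tail padding (7B)
sizeof = 88, alignof = 8
72 − 88 = -16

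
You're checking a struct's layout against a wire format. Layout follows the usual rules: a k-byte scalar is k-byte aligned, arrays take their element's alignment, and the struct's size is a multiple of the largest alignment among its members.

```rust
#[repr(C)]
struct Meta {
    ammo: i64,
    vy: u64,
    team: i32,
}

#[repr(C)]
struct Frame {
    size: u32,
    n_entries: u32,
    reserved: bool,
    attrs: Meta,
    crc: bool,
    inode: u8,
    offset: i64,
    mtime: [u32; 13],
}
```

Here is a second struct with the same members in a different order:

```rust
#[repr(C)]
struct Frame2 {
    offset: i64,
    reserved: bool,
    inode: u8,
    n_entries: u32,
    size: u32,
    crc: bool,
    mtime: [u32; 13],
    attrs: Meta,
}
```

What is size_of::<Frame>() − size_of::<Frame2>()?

Meta: 0..8  ammo  (8B, 8-aligned); 8..16  vy  (8B, 8-aligned); 16..20  team  (4B, 4-aligned); 20..24  -- tail padding (4B); sizeof = 24, alignof = 8
0..4  size  (4B, 4-aligned)
4..8  n_entries  (4B, 4-aligned)
8..9  reserved  (1B, 1-aligned)
9..16  -- padding (7B)
16..40  attrs  (24B, 8-aligned)
40..41  crc  (1B, 1-aligned)
41..42  inode  (1B, 1-aligned)
42..48  -- padding (6B)
48..56  offset  (8B, 8-aligned)
56..108  mtime  (52B, 4-aligned)
108..112  -- tail padding (4B)
sizeof = 112, alignof = 8
— Frame2 —
0..8  offset  (8B, 8-aligned)
8..9  reserved  (1B, 1-aligned)
9..10  inode  (1B, 1-aligned)
10..12  -- padding (2B)
12..16  n_entries  (4B, 4-aligned)
16..20  size  (4B, 4-aligned)
20..21  crc  (1B, 1-aligned)
21..24  -- padding (3B)
24..76  mtime  (52B, 4-aligned)
76..80  -- padding (4B)
80..104  attrs  (24B, 8-aligned)
sizeof = 104, alignof = 8
112 − 104 = 8

8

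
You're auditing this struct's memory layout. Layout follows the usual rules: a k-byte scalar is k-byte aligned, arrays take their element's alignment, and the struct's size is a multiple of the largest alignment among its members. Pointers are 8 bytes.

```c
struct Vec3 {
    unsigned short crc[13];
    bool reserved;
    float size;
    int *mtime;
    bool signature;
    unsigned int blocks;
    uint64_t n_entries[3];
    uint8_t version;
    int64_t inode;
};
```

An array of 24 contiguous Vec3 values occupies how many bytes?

0..26  crc  (26B, 2-aligned)
26..27  reserved  (1B, 1-aligned)
27..28  -- padding (1B)
28..32  size  (4B, 4-aligned)
32..40  mtime  (8B, 8-aligned)
40..41  signature  (1B, 1-aligned)
41..44  -- padding (3B)
44..48  blocks  (4B, 4-aligned)
48..72  n_entries  (24B, 8-aligned)
72..73  version  (1B, 1-aligned)
73..80  -- padding (7B)
80..88  inode  (8B, 8-aligned)
sizeof = 88, alignof = 8
array of 24: 24 × 88 = 2112

2112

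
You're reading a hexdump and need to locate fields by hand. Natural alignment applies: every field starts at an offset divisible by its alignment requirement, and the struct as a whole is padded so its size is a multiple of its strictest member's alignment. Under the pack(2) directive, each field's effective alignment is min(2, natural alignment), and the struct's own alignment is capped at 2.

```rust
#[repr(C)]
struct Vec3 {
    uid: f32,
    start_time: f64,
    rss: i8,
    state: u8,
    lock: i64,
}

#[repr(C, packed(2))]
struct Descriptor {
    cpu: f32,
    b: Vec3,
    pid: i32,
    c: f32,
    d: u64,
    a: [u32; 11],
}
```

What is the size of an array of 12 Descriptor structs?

1152

Vec3: uid at 0 (size 4, align 4) → ends 4; pad 4 to align 8 for start_time; start_time at 8 (size 8, align 8) → ends 16; rss at 16 (size 1, align 1) → ends 17; state at 17 (size 1, align 1) → ends 18; pad 6 to align 8 for lock; lock at 24 (size 8, align 8) → ends 32; total 32 bytes, alignment 8
cpu at 0 (size 4, align 2) → ends 4
b at 4 (size 32, align 2) → ends 36
pid at 36 (size 4, align 2) → ends 40
c at 40 (size 4, align 2) → ends 44
d at 44 (size 8, align 2) → ends 52
a at 52 (size 44, align 2) → ends 96
total 96 bytes, alignment 2
array of 12: 12 × 96 = 1152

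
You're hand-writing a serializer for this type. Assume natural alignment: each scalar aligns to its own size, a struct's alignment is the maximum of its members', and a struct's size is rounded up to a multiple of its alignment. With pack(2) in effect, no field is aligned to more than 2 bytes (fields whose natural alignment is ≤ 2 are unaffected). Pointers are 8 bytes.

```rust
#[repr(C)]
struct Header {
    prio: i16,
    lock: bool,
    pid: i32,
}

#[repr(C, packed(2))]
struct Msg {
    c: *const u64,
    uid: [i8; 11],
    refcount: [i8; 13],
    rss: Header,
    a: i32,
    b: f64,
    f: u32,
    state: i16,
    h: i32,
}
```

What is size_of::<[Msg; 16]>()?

Header: 0..2  prio  (2B, 2-aligned); 2..3  lock  (1B, 1-aligned); 3..4  -- padding (1B); 4..8  pid  (4B, 4-aligned); sizeof = 8, alignof = 4
0..8  c  (8B, 2-aligned)
8..19  uid  (11B, 1-aligned)
19..32  refcount  (13B, 1-aligned)
32..40  rss  (8B, 2-aligned)
40..44  a  (4B, 2-aligned)
44..52  b  (8B, 2-aligned)
52..56  f  (4B, 2-aligned)
56..58  state  (2B, 2-aligned)
58..62  h  (4B, 2-aligned)
sizeof = 62, alignof = 2
array of 16: 16 × 62 = 992

992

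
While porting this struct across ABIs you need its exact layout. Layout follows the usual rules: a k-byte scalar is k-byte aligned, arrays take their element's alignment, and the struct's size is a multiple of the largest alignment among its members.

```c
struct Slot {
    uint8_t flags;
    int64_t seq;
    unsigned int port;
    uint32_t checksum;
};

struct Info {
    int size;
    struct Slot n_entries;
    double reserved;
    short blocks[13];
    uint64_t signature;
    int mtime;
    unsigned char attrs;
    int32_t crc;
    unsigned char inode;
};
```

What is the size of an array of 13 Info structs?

1248

Slot: 0..1  flags  (1B, 1-aligned); 1..8  -- padding (7B); 8..16  seq  (8B, 8-aligned); 16..20  port  (4B, 4-aligned); 20..24  checksum  (4B, 4-aligned); sizeof = 24, alignof = 8
0..4  size  (4B, 4-aligned)
4..8  -- padding (4B)
8..32  n_entries  (24B, 8-aligned)
32..40  reserved  (8B, 8-aligned)
40..66  blocks  (26B, 2-aligned)
66..72  -- padding (6B)
72..80  signature  (8B, 8-aligned)
80..84  mtime  (4B, 4-aligned)
84..85  attrs  (1B, 1-aligned)
85..88  -- padding (3B)
88..92  crc  (4B, 4-aligned)
92..93  inode  (1B, 1-aligned)
93..96  -- tail padding (3B)
sizeof = 96, alignof = 8
array of 13: 13 × 96 = 1248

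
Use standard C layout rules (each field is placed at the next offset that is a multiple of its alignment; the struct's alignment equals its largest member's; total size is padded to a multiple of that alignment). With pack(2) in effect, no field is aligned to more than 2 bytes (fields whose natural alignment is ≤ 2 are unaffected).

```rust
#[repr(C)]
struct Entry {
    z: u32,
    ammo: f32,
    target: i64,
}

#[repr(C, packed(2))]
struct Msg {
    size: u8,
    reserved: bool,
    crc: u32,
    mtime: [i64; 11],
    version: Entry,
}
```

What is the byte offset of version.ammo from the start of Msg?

Entry: z at 0 (size 4, align 4) → ends 4; ammo at 4 (size 4, align 4) → ends 8; target at 8 (size 8, align 8) → ends 16; total 16 bytes, alignment 8
size at 0 (size 1, align 1) → ends 1
reserved at 1 (size 1, align 1) → ends 2
crc at 2 (size 4, align 2) → ends 6
mtime at 6 (size 88, align 2) → ends 94
version at 94 (size 16, align 2) → ends 110
within Entry: ammo at 4
94 + 4 = 98

98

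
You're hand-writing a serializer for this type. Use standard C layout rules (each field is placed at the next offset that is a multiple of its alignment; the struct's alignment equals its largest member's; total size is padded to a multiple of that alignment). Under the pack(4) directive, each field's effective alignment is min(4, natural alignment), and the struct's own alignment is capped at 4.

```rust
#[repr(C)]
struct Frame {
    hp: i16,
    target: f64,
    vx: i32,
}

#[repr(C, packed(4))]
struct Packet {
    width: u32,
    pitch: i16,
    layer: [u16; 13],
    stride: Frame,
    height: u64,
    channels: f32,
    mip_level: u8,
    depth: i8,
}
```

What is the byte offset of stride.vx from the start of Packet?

48

Frame: hp at 0 (size 2, align 2) → ends 2; pad 6 to align 8 for target; target at 8 (size 8, align 8) → ends 16; vx at 16 (size 4, align 4) → ends 20; tail pad 4 to reach multiple of 8; total 24 bytes, alignment 8
width at 0 (size 4, align 4) → ends 4
pitch at 4 (size 2, align 2) → ends 6
layer at 6 (size 26, align 2) → ends 32
stride at 32 (size 24, align 4) → ends 56
within Frame: vx at 16
32 + 16 = 48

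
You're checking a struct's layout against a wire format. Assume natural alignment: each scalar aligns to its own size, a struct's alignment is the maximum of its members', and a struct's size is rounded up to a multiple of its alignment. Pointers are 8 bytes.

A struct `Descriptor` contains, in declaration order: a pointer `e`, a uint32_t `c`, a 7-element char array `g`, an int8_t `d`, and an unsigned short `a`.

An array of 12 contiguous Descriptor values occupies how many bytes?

288

@0: e [8B, align 8] → 8
@8: c [4B, align 4] → 12
@12: g [7B, align 1] → 19
@19: d [1B, align 1] → 20
@20: a [2B, align 2] → 22
+2 tail pad (align 8)
size 24, align 8
array of 12: 12 × 24 = 288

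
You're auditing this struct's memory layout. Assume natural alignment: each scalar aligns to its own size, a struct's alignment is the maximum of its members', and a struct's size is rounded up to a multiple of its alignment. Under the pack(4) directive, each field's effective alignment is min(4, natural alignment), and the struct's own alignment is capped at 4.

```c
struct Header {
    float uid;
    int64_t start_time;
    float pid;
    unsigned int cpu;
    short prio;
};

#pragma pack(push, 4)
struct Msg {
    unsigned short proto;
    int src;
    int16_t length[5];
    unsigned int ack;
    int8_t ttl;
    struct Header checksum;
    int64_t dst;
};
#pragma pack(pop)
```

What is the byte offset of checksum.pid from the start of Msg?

Header: 0..4  uid  (4B, 4-aligned); 4..8  -- padding (4B); 8..16  start_time  (8B, 8-aligned); 16..20  pid  (4B, 4-aligned); 20..24  cpu  (4B, 4-aligned); 24..26  prio  (2B, 2-aligned); 26..32  -- tail padding (6B); sizeof = 32, alignof = 8
0..2  proto  (2B, 2-aligned)
2..4  -- padding (2B)
4..8  src  (4B, 4-aligned)
8..18  length  (10B, 2-aligned)
18..20  -- padding (2B)
20..24  ack  (4B, 4-aligned)
24..25  ttl  (1B, 1-aligned)
25..28  -- padding (3B)
28..60  checksum  (32B, 4-aligned)
within Header: pid at 16
28 + 16 = 44

44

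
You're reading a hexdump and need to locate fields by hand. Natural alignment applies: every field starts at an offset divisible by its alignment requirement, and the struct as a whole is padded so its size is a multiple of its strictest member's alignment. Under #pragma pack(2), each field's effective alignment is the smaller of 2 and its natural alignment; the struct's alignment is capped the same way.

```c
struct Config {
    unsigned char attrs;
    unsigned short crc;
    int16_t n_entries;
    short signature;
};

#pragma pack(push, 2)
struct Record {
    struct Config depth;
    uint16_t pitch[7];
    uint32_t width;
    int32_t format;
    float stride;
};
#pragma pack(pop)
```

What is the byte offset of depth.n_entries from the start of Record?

Config: 0..1  attrs  (1B, 1-aligned); 1..2  -- padding (1B); 2..4  crc  (2B, 2-aligned); 4..6  n_entries  (2B, 2-aligned); 6..8  signature  (2B, 2-aligned); sizeof = 8, alignof = 2
0..8  depth  (8B, 2-aligned)
within Config: n_entries at 4
0 + 4 = 4

4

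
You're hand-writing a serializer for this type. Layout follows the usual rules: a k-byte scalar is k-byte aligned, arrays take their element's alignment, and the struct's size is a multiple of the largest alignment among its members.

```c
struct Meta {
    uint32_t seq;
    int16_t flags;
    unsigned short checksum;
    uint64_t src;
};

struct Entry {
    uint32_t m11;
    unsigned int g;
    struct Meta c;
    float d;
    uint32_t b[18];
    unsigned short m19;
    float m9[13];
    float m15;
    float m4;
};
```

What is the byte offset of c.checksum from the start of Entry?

Meta: @0: seq [4B, align 4] → 4; @4: flags [2B, align 2] → 6; @6: checksum [2B, align 2] → 8; @8: src [8B, align 8] → 16; size 16, align 8
@0: m11 [4B, align 4] → 4
@4: g [4B, align 4] → 8
@8: c [16B, align 8] → 24
within Meta: checksum at 6
8 + 6 = 14

14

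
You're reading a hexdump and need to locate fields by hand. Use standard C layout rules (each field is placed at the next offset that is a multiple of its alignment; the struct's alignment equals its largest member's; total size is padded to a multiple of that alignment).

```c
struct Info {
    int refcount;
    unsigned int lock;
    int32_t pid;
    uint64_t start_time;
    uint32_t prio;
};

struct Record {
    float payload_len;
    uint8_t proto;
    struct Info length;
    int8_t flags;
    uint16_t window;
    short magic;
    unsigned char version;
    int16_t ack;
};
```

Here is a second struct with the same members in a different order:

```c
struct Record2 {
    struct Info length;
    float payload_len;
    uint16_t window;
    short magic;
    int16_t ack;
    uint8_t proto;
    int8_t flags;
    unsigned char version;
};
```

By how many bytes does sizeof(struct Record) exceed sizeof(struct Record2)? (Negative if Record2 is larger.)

Info: 0..4  refcount  (4B, 4-aligned); 4..8  lock  (4B, 4-aligned); 8..12  pid  (4B, 4-aligned); 12..16  -- padding (4B); 16..24  start_time  (8B, 8-aligned); 24..28  prio  (4B, 4-aligned); 28..32  -- tail padding (4B); sizeof = 32, alignof = 8
0..4  payload_len  (4B, 4-aligned)
4..5  proto  (1B, 1-aligned)
5..8  -- padding (3B)
8..40  length  (32B, 8-aligned)
40..41  flags  (1B, 1-aligned)
41..42  -- padding (1B)
42..44  window  (2B, 2-aligned)
44..46  magic  (2B, 2-aligned)
46..47  version  (1B, 1-aligned)
47..48  -- padding (1B)
48..50  ack  (2B, 2-aligned)
50..56  -- tail padding (6B)
sizeof = 56, alignof = 8
— Record2 —
0..32  length  (32B, 8-aligned)
32..36  payload_len  (4B, 4-aligned)
36..38  window  (2B, 2-aligned)
38..40  magic  (2B, 2-aligned)
40..42  ack  (2B, 2-aligned)
42..43  proto  (1B, 1-aligned)
43..44  flags  (1B, 1-aligned)
44..45  version  (1B, 1-aligned)
45..48  -- tail padding (3B)
sizeof = 48, alignof = 8
56 − 48 = 8

8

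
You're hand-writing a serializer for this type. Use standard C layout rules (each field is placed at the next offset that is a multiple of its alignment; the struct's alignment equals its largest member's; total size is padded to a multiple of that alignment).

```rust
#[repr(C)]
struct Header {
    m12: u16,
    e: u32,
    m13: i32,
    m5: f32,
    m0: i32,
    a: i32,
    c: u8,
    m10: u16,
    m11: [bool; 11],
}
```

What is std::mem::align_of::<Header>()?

4

member alignments: m12=2, e=4, m13=4, m5=4, m0=4, a=4, c=1, m10=2, m11=1
max = 4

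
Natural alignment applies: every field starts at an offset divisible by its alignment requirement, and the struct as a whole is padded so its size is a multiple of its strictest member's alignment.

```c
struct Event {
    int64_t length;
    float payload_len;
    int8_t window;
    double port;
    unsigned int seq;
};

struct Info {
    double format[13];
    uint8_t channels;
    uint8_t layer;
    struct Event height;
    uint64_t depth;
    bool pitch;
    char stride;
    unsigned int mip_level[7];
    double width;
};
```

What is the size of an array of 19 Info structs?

Event: @0: length [8B, align 8] → 8; @8: payload_len [4B, align 4] → 12; @12: window [1B, align 1] → 13; +3 pad (align 8); @16: port [8B, align 8] → 24; @24: seq [4B, align 4] → 28; +4 tail pad (align 8); size 32, align 8
@0: format [104B, align 8] → 104
@104: channels [1B, align 1] → 105
@105: layer [1B, align 1] → 106
+6 pad (align 8)
@112: height [32B, align 8] → 144
@144: depth [8B, align 8] → 152
@152: pitch [1B, align 1] → 153
@153: stride [1B, align 1] → 154
+2 pad (align 4)
@156: mip_level [28B, align 4] → 184
@184: width [8B, align 8] → 192
size 192, align 8
array of 19: 19 × 192 = 3648

3648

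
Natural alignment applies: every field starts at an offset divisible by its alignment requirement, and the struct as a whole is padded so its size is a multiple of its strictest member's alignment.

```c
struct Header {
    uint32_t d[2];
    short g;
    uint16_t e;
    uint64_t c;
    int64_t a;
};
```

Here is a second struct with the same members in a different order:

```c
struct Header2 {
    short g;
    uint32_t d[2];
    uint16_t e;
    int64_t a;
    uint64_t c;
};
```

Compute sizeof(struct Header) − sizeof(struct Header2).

@0: d [8B, align 4] → 8
@8: g [2B, align 2] → 10
@10: e [2B, align 2] → 12
+4 pad (align 8)
@16: c [8B, align 8] → 24
@24: a [8B, align 8] → 32
size 32, align 8
— Header2 —
@0: g [2B, align 2] → 2
+2 pad (align 4)
@4: d [8B, align 4] → 12
@12: e [2B, align 2] → 14
+2 pad (align 8)
@16: a [8B, align 8] → 24
@24: c [8B, align 8] → 32
size 32, align 8
32 − 32 = 0

0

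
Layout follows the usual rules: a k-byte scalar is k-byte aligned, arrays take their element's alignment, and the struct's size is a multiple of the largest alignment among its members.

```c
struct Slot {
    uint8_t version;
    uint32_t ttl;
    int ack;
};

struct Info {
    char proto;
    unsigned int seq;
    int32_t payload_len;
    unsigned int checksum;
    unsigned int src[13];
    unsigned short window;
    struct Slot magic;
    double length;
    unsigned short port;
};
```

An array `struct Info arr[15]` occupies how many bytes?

1560

Slot: @0: version [1B, align 1] → 1; +3 pad (align 4); @4: ttl [4B, align 4] → 8; @8: ack [4B, align 4] → 12; size 12, align 4
@0: proto [1B, align 1] → 1
+3 pad (align 4)
@4: seq [4B, align 4] → 8
@8: payload_len [4B, align 4] → 12
@12: checksum [4B, align 4] → 16
@16: src [52B, align 4] → 68
@68: window [2B, align 2] → 70
+2 pad (align 4)
@72: magic [12B, align 4] → 84
+4 pad (align 8)
@88: length [8B, align 8] → 96
@96: port [2B, align 2] → 98
+6 tail pad (align 8)
size 104, align 8
array of 15: 15 × 104 = 1560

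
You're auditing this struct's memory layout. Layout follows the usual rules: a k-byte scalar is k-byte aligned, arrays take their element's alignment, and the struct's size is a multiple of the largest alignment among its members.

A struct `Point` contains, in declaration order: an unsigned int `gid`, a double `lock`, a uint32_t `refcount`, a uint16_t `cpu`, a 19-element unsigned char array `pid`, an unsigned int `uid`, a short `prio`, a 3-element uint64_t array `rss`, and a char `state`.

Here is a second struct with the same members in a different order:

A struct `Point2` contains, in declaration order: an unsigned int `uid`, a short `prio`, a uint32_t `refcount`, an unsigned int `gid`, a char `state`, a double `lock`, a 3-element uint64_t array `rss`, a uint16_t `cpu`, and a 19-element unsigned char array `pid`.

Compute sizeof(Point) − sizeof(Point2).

8

0..4  gid  (4B, 4-aligned)
4..8  -- padding (4B)
8..16  lock  (8B, 8-aligned)
16..20  refcount  (4B, 4-aligned)
20..22  cpu  (2B, 2-aligned)
22..41  pid  (19B, 1-aligned)
41..44  -- padding (3B)
44..48  uid  (4B, 4-aligned)
48..50  prio  (2B, 2-aligned)
50..56  -- padding (6B)
56..80  rss  (24B, 8-aligned)
80..81  state  (1B, 1-aligned)
81..88  -- tail padding (7B)
sizeof = 88, alignof = 8
— Point2 —
0..4  uid  (4B, 4-aligned)
4..6  prio  (2B, 2-aligned)
6..8  -- padding (2B)
8..12  refcount  (4B, 4-aligned)
12..16  gid  (4B, 4-aligned)
16..17  state  (1B, 1-aligned)
17..24  -- padding (7B)
24..32  lock  (8B, 8-aligned)
32..56  rss  (24B, 8-aligned)
56..58  cpu  (2B, 2-aligned)
58..77  pid  (19B, 1-aligned)
77..80  -- tail padding (3B)
sizeof = 80, alignof = 8
88 − 80 = 8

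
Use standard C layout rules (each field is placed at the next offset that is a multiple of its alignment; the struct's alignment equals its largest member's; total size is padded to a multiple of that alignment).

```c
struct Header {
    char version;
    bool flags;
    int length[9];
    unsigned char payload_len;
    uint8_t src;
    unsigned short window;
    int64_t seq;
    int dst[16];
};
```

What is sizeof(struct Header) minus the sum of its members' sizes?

6

@0: version [1B, align 1] → 1
@1: flags [1B, align 1] → 2
+2 pad (align 4)
@4: length [36B, align 4] → 40
@40: payload_len [1B, align 1] → 41
@41: src [1B, align 1] → 42
@42: window [2B, align 2] → 44
+4 pad (align 8)
@48: seq [8B, align 8] → 56
@56: dst [64B, align 4] → 120
size 120, align 8
data bytes 114, size 120 → padding 6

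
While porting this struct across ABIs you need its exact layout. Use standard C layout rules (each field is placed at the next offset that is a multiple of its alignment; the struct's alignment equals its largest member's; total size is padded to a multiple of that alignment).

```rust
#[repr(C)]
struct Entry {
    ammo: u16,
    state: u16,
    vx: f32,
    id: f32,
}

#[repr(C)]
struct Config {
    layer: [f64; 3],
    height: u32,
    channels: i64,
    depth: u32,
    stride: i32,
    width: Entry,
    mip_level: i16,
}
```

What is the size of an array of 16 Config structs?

Entry: @0: ammo [2B, align 2] → 2; @2: state [2B, align 2] → 4; @4: vx [4B, align 4] → 8; @8: id [4B, align 4] → 12; size 12, align 4
@0: layer [24B, align 8] → 24
@24: height [4B, align 4] → 28
+4 pad (align 8)
@32: channels [8B, align 8] → 40
@40: depth [4B, align 4] → 44
@44: stride [4B, align 4] → 48
@48: width [12B, align 4] → 60
@60: mip_level [2B, align 2] → 62
+2 tail pad (align 8)
size 64, align 8
array of 16: 16 × 64 = 1024

1024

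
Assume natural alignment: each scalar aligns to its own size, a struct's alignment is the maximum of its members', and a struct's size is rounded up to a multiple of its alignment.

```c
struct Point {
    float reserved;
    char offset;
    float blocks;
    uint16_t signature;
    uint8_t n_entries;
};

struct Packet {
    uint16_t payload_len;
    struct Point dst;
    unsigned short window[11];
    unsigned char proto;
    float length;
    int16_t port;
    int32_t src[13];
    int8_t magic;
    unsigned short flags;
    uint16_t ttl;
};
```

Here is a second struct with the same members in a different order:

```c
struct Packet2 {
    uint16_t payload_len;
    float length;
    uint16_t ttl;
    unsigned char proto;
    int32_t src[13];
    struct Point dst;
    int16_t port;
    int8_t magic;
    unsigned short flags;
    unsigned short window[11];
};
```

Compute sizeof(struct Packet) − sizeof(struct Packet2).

4

Point: 0..4  reserved  (4B, 4-aligned); 4..5  offset  (1B, 1-aligned); 5..8  -- padding (3B); 8..12  blocks  (4B, 4-aligned); 12..14  signature  (2B, 2-aligned); 14..15  n_entries  (1B, 1-aligned); 15..16  -- tail padding (1B); sizeof = 16, alignof = 4
0..2  payload_len  (2B, 2-aligned)
2..4  -- padding (2B)
4..20  dst  (16B, 4-aligned)
20..42  window  (22B, 2-aligned)
42..43  proto  (1B, 1-aligned)
43..44  -- padding (1B)
44..48  length  (4B, 4-aligned)
48..50  port  (2B, 2-aligned)
50..52  -- padding (2B)
52..104  src  (52B, 4-aligned)
104..105  magic  (1B, 1-aligned)
105..106  -- padding (1B)
106..108  flags  (2B, 2-aligned)
108..110  ttl  (2B, 2-aligned)
110..112  -- tail padding (2B)
sizeof = 112, alignof = 4
— Packet2 —
0..2  payload_len  (2B, 2-aligned)
2..4  -- padding (2B)
4..8  length  (4B, 4-aligned)
8..10  ttl  (2B, 2-aligned)
10..11  proto  (1B, 1-aligned)
11..12  -- padding (1B)
12..64  src  (52B, 4-aligned)
64..80  dst  (16B, 4-aligned)
80..82  port  (2B, 2-aligned)
82..83  magic  (1B, 1-aligned)
83..84  -- padding (1B)
84..86  flags  (2B, 2-aligned)
86..108  window  (22B, 2-aligned)
sizeof = 108, alignof = 4
112 − 108 = 4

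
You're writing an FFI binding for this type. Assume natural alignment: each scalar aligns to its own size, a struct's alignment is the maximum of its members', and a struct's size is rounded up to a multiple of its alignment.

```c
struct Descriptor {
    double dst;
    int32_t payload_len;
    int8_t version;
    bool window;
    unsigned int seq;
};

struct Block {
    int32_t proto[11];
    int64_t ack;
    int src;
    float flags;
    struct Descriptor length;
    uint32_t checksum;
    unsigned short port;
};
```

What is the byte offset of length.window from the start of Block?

77

Descriptor: @0: dst [8B, align 8] → 8; @8: payload_len [4B, align 4] → 12; @12: version [1B, align 1] → 13; @13: window [1B, align 1] → 14; +2 pad (align 4); @16: seq [4B, align 4] → 20; +4 tail pad (align 8); size 24, align 8
@0: proto [44B, align 4] → 44
+4 pad (align 8)
@48: ack [8B, align 8] → 56
@56: src [4B, align 4] → 60
@60: flags [4B, align 4] → 64
@64: length [24B, align 8] → 88
within Descriptor: window at 13
64 + 13 = 77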